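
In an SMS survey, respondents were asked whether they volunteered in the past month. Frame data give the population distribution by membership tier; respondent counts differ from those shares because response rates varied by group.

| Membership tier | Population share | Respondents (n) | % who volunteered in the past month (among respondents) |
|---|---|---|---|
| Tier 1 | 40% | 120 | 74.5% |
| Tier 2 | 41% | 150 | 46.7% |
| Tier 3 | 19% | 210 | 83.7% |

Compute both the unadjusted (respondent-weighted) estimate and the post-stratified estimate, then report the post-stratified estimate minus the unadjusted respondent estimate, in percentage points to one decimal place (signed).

Naive respondent-only estimate (weights = respondent counts):
  (120/480)×74.5 + (150/480)×46.7 + (210/480)×83.7 = 69.8375%
Post-stratifying to population shares instead:
  0.4×74.5 + 0.41×46.7 + 0.19×83.7 = 64.85%
Difference = 64.85 − 69.8375 = -4.9875 pp.

-5.0 percentage points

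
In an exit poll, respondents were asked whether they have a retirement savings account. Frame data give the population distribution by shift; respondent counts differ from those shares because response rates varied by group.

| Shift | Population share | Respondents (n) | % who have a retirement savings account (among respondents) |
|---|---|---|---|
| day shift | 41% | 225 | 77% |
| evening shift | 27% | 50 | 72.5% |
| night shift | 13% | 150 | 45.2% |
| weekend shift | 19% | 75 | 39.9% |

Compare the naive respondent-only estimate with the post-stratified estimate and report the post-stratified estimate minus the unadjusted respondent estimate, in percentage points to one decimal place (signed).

Without adjustment, the pooled respondent share is:
  (225/500)×77 + (50/500)×72.5 + (150/500)×45.2 + (75/500)×39.9 = 61.445%
Post-stratifying to population shares instead:
  0.41×77 + 0.27×72.5 + 0.13×45.2 + 0.19×39.9 = 64.602%
Difference = 64.602 − 61.445 = 3.157 pp.

+3.2 percentage points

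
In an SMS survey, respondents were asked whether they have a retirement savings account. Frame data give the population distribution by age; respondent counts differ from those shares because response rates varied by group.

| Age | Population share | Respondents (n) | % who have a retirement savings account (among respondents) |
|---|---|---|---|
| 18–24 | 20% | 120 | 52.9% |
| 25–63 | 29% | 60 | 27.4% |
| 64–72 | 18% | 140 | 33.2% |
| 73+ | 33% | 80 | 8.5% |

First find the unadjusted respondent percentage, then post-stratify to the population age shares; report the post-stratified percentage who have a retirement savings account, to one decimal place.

Unadjusted (pooled respondent) estimate weights by respondent counts:
  (120/400)×52.9 + (60/400)×27.4 + (140/400)×33.2 + (80/400)×8.5 = 33.3%
Post-stratifying to population shares instead:
  0.2×52.9 + 0.29×27.4 + 0.18×33.2 + 0.33×8.5 = 27.307%

27.3%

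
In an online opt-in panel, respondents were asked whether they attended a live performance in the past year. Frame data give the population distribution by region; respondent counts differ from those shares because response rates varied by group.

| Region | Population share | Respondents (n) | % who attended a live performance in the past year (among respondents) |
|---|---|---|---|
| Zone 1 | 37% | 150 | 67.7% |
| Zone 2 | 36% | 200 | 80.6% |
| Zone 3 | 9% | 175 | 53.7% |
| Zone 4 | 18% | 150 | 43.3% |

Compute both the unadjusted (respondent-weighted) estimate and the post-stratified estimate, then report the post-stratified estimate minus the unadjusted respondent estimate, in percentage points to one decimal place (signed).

Without adjustment, the pooled respondent share is:
  (150/675)×67.7 + (200/675)×80.6 + (175/675)×53.7 + (150/675)×43.3 = 62.4704%
Post-stratified estimate weights by population shares:
  0.37×67.7 + 0.36×80.6 + 0.09×53.7 + 0.18×43.3 = 66.692%
Difference = 66.692 − 62.4704 = 4.2216 pp.

+4.2 percentage points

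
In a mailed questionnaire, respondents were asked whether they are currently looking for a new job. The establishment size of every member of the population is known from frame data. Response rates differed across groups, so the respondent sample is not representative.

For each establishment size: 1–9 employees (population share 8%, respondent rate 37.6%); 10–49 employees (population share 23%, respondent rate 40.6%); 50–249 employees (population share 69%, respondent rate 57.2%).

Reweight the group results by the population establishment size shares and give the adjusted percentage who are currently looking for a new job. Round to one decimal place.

51.8%

Post-stratification weights by population share, not respondent share:
  1–9 employees: 0.08 × 37.6 = 3.008
  10–49 employees: 0.23 × 40.6 = 9.338
  50–249 employees: 0.69 × 57.2 = 39.468
Post-stratified estimate = 51.814 → 51.8%.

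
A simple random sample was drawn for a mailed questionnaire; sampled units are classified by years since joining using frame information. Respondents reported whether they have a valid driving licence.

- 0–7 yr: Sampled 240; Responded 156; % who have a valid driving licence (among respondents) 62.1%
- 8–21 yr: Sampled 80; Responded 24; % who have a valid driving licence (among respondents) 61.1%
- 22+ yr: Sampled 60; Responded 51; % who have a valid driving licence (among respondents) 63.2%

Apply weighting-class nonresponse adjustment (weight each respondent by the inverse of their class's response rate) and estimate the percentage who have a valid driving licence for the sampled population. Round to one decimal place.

62.1%

Response rates by class: 0–7 yr 156/240 = 65%, 8–21 yr 24/80 = 30%, 22+ yr 51/60 = 85%.
With weight = n_sampled/n_responded per class, the weighted class total is n_sampled:
  0–7 yr: 240 × 62.1 = 14,904
  8–21 yr: 80 × 61.1 = 4888
  22+ yr: 60 × 63.2 = 3792
Adjusted estimate = 23,584 / 380 = 62.0632 → 62.1%.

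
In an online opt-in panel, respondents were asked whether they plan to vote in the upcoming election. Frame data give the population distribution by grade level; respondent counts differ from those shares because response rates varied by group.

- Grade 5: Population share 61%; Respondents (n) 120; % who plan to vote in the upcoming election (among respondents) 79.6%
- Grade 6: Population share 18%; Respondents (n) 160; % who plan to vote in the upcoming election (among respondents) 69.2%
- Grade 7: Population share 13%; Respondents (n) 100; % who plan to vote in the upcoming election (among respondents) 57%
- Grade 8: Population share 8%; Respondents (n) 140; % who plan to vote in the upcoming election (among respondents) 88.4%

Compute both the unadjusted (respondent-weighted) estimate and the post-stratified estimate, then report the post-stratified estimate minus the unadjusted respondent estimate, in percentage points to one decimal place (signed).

Naive respondent-only estimate (weights = respondent counts):
  (120/520)×79.6 + (160/520)×69.2 + (100/520)×57 + (140/520)×88.4 = 74.4231%
Post-stratifying to population shares instead:
  0.61×79.6 + 0.18×69.2 + 0.13×57 + 0.08×88.4 = 75.494%
Difference = 75.494 − 74.4231 = 1.0709 pp.

+1.1 percentage points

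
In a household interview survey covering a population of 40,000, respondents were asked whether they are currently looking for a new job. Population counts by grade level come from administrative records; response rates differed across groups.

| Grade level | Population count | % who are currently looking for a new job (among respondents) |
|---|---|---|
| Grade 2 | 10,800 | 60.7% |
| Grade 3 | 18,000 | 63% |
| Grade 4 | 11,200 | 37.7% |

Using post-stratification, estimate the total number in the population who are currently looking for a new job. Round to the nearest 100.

22,100

Apply each group's respondent rate to its population count:
  Grade 2: 10,800 × 60.7% = 6555.6
  Grade 3: 18,000 × 63% = 11,340
  Grade 4: 11,200 × 37.7% = 4222.4
Estimated total = 22,118 → 22,100.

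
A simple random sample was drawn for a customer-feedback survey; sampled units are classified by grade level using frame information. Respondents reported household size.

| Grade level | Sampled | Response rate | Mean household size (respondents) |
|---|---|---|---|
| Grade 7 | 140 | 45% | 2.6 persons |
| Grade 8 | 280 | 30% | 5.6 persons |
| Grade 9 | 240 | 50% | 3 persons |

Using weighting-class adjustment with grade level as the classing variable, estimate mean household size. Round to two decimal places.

4.02

Weighting each respondent by the inverse class response rate inflates each class back to its sampled size, so the class weight is n_sampled:
  Grade 7: 140 × 2.6 = 364
  Grade 8: 280 × 5.6 = 1568
  Grade 9: 240 × 3 = 720
Adjusted estimate = 2652 / 660 = 4.01818 → 4.02.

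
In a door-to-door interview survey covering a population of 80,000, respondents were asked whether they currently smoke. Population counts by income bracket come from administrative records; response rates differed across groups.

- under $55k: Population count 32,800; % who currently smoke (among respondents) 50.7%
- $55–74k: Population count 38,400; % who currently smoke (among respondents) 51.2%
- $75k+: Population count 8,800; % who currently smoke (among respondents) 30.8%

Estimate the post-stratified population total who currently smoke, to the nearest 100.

39,000

Apply each group's respondent rate to its population count:
  under $55k: 32,800 × 50.7% = 16629.6
  $55–74k: 38,400 × 51.2% = 19660.8
  $75k+: 8,800 × 30.8% = 2710.4
Estimated total = 39000.8 → 39,000.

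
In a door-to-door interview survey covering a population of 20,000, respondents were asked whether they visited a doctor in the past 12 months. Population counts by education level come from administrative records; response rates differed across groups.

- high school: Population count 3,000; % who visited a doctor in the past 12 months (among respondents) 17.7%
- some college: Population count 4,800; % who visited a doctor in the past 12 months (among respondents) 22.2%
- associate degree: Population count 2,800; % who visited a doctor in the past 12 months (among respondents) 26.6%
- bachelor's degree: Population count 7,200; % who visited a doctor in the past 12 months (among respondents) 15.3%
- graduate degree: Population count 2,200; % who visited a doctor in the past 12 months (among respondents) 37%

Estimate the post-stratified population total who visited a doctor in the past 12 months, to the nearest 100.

Each cell contributes its population count × the respondent rate:
  high school: 3,000 × 17.7% = 531
  some college: 4,800 × 22.2% = 1065.6
  associate degree: 2,800 × 26.6% = 744.8
  bachelor's degree: 7,200 × 15.3% = 1101.6
  graduate degree: 2,200 × 37% = 814
Estimated total = 4257 → 4,300.

4,300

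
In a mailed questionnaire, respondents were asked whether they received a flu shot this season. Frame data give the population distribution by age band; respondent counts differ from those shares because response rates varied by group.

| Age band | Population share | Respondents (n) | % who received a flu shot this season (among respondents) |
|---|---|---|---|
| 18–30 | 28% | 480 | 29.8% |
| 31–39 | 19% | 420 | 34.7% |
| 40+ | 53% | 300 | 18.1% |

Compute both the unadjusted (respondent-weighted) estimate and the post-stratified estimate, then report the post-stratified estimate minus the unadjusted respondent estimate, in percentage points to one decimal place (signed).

-4.1 percentage points

Without adjustment, the pooled respondent share is:
  (480/1200)×29.8 + (420/1200)×34.7 + (300/1200)×18.1 = 28.59%
Post-stratifying to population shares instead:
  0.28×29.8 + 0.19×34.7 + 0.53×18.1 = 24.53%
Difference = 24.53 − 28.59 = -4.06 pp.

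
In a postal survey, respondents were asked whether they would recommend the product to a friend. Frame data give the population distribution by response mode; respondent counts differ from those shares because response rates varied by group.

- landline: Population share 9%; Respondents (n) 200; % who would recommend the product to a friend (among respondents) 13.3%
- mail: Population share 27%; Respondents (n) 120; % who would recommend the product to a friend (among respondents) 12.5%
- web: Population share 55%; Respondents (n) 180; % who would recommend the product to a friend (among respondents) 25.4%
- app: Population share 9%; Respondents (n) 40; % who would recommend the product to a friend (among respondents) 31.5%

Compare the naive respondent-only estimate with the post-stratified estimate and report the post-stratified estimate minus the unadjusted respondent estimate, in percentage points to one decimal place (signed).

+2.9 percentage points

Naive respondent-only estimate (weights = respondent counts):
  (200/540)×13.3 + (120/540)×12.5 + (180/540)×25.4 + (40/540)×31.5 = 18.5037%
Post-stratifying to population shares instead:
  0.09×13.3 + 0.27×12.5 + 0.55×25.4 + 0.09×31.5 = 21.377%
Difference = 21.377 − 18.5037 = 2.8733 pp.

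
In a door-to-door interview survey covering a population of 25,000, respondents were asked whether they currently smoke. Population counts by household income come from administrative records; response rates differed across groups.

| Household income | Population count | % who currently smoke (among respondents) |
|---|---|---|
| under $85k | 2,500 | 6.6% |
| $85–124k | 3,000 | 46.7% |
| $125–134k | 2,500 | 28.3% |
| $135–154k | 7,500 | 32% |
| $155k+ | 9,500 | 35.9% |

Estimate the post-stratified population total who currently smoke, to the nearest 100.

Apply each group's respondent rate to its population count:
  under $85k: 2,500 × 6.6% = 165
  $85–124k: 3,000 × 46.7% = 1401
  $125–134k: 2,500 × 28.3% = 707.5
  $135–154k: 7,500 × 32% = 2400
  $155k+: 9,500 × 35.9% = 3410.5
Estimated total = 8084 → 8,100.

8,100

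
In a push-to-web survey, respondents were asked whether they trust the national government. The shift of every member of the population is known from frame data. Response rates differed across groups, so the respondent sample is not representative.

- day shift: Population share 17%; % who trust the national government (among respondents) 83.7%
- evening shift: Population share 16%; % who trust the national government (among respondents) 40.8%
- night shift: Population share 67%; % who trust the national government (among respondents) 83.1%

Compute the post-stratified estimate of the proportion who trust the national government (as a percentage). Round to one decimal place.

76.4%

Reweight to the known shift distribution:
  day shift: 0.17 × 83.7 = 14.229
  evening shift: 0.16 × 40.8 = 6.528
  night shift: 0.67 × 83.1 = 55.677
Post-stratified estimate = 76.434 → 76.4%.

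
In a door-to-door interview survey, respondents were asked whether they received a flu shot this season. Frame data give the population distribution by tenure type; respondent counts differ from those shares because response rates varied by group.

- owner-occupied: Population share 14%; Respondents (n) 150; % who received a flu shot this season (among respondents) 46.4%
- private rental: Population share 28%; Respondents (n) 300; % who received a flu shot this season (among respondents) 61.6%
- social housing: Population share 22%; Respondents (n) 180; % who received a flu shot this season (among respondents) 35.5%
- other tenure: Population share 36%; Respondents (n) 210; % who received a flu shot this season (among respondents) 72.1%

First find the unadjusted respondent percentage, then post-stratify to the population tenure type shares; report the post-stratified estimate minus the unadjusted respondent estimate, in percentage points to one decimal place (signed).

+1.6 percentage points

Naive respondent-only estimate (weights = respondent counts):
  (150/840)×46.4 + (300/840)×61.6 + (180/840)×35.5 + (210/840)×72.1 = 55.9179%
Post-stratified estimate weights by population shares:
  0.14×46.4 + 0.28×61.6 + 0.22×35.5 + 0.36×72.1 = 57.51%
Difference = 57.51 − 55.9179 = 1.5921 pp.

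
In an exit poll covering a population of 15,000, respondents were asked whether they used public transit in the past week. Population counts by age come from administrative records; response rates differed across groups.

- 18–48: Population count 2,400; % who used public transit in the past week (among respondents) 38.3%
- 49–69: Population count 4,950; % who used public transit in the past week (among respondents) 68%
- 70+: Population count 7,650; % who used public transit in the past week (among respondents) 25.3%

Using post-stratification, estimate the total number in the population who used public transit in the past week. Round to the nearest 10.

6,220

Apply each group's respondent rate to its population count:
  18–48: 2,400 × 38.3% = 919.2
  49–69: 4,950 × 68% = 3366
  70+: 7,650 × 25.3% = 1935.45
Estimated total = 6220.65 → 6,220.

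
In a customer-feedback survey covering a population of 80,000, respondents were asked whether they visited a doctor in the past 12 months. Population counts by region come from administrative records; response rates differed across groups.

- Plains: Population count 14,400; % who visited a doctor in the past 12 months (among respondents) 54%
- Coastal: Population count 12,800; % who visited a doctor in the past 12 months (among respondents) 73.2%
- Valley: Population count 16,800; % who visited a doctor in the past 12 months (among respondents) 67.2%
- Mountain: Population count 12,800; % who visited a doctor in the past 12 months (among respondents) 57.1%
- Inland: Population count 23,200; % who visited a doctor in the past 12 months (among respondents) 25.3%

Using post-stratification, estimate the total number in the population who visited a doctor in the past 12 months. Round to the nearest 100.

41,600

Estimated count per cell = population count × respondent percentage:
  Plains: 14,400 × 54% = 7776
  Coastal: 12,800 × 73.2% = 9369.6
  Valley: 16,800 × 67.2% = 11289.6
  Mountain: 12,800 × 57.1% = 7308.8
  Inland: 23,200 × 25.3% = 5869.6
Estimated total = 41613.6 → 41,600.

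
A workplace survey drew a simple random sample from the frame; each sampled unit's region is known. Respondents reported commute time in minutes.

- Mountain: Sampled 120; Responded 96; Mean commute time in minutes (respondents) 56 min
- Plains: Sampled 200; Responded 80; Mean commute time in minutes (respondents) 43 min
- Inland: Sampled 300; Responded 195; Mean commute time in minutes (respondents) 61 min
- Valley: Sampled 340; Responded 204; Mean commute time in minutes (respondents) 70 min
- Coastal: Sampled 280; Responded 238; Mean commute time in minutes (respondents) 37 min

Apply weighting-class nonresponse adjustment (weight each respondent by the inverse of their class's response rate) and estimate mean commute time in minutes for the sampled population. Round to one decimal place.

54.7

Response rates by class: Mountain 96/120 = 80%, Plains 80/200 = 40%, Inland 195/300 = 65%, Valley 204/340 = 60%, Coastal 238/280 = 85%.
Inverse-response-rate weighting restores each class to its sampled count, so class totals weight by n_sampled:
  Mountain: 120 × 56 = 6720
  Plains: 200 × 43 = 8600
  Inland: 300 × 61 = 18,300
  Valley: 340 × 70 = 23,800
  Coastal: 280 × 37 = 10,360
Adjusted estimate = 67,780 / 1,240 = 54.6613 → 54.7.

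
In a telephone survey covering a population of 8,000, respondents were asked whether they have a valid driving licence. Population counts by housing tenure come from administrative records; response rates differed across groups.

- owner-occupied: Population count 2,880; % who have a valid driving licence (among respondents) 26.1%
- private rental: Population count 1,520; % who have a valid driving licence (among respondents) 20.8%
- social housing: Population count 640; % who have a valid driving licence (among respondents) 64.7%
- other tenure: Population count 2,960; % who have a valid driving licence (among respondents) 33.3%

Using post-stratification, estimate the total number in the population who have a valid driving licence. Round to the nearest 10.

Apply each group's respondent rate to its population count:
  owner-occupied: 2,880 × 26.1% = 751.68
  private rental: 1,520 × 20.8% = 316.16
  social housing: 640 × 64.7% = 414.08
  other tenure: 2,960 × 33.3% = 985.68
Estimated total = 2467.6 → 2,470.

2,470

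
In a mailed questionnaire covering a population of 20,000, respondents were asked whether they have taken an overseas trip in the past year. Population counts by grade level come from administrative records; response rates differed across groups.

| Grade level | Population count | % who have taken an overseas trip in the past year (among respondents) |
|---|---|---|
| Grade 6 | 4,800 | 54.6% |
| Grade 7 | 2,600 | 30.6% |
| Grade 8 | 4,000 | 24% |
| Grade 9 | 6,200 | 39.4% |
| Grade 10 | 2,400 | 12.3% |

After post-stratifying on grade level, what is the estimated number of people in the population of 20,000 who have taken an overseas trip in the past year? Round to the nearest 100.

Apply each group's respondent rate to its population count:
  Grade 6: 4,800 × 54.6% = 2620.8
  Grade 7: 2,600 × 30.6% = 795.6
  Grade 8: 4,000 × 24% = 960
  Grade 9: 6,200 × 39.4% = 2442.8
  Grade 10: 2,400 × 12.3% = 295.2
Estimated total = 7114.4 → 7,100.

7,100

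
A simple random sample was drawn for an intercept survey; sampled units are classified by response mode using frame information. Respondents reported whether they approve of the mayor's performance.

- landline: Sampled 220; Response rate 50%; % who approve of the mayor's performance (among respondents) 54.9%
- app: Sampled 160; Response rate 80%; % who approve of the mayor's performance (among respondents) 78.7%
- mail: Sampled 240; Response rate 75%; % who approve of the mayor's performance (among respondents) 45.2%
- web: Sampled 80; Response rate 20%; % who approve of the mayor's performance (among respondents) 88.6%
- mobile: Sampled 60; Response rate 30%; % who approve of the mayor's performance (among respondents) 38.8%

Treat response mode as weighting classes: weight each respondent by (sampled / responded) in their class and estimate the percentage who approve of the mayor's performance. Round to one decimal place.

59.1%

Inverse-response-rate weighting restores each class to its sampled count, so class totals weight by n_sampled:
  landline: 220 × 54.9 = 12,078
  app: 160 × 78.7 = 12,592
  mail: 240 × 45.2 = 10,848
  web: 80 × 88.6 = 7088
  mobile: 60 × 38.8 = 2328
Adjusted estimate = 44,934 / 760 = 59.1237 → 59.1%.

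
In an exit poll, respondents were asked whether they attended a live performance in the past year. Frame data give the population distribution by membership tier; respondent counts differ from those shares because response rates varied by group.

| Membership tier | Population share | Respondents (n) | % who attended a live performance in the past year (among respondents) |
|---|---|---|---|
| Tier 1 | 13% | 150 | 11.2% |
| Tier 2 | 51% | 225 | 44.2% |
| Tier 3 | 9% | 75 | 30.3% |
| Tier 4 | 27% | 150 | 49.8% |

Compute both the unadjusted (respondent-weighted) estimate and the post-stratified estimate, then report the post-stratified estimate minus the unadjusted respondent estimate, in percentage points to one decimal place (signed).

Without adjustment, the pooled respondent share is:
  (150/600)×11.2 + (225/600)×44.2 + (75/600)×30.3 + (150/600)×49.8 = 35.6125%
Post-stratifying to population shares instead:
  0.13×11.2 + 0.51×44.2 + 0.09×30.3 + 0.27×49.8 = 40.171%
Difference = 40.171 − 35.6125 = 4.5585 pp.

+4.6 percentage points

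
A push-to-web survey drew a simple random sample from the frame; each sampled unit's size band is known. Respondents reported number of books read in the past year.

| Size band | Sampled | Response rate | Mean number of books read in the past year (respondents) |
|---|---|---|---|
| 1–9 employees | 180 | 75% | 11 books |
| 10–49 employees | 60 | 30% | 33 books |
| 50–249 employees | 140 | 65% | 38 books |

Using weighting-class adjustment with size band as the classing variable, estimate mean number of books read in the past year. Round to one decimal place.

Inverse-response-rate weighting restores each class to its sampled count, so class totals weight by n_sampled:
  1–9 employees: 180 × 11 = 1980
  10–49 employees: 60 × 33 = 1980
  50–249 employees: 140 × 38 = 5320
Adjusted estimate = 9280 / 380 = 24.4211 → 24.4.

24.4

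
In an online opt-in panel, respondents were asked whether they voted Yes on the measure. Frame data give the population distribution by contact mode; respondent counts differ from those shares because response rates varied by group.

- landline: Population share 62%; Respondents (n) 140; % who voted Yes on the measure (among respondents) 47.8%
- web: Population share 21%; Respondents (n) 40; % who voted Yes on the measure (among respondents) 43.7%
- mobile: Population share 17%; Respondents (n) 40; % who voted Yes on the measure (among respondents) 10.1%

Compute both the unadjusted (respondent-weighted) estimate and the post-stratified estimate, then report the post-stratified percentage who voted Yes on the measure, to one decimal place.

Unadjusted (pooled respondent) estimate weights by respondent counts:
  (140/220)×47.8 + (40/220)×43.7 + (40/220)×10.1 = 40.2%
Post-stratifying to population shares instead:
  0.62×47.8 + 0.21×43.7 + 0.17×10.1 = 40.53%

40.5%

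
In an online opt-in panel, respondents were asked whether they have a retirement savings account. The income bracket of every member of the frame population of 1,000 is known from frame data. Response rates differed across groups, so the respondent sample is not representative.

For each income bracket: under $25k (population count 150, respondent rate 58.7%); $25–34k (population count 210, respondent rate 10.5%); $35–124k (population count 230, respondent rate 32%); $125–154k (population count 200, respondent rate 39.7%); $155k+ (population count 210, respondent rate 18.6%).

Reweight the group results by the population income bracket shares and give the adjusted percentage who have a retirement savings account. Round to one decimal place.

30.2%

Each cell contributes population-share × respondent value:
  under $25k: (150/1,000) × 58.7 = 8.805
  $25–34k: (210/1,000) × 10.5 = 2.205
  $35–124k: (230/1,000) × 32 = 7.36
  $125–154k: (200/1,000) × 39.7 = 7.94
  $155k+: (210/1,000) × 18.6 = 3.906
Post-stratified estimate = 30.216 → 30.2%.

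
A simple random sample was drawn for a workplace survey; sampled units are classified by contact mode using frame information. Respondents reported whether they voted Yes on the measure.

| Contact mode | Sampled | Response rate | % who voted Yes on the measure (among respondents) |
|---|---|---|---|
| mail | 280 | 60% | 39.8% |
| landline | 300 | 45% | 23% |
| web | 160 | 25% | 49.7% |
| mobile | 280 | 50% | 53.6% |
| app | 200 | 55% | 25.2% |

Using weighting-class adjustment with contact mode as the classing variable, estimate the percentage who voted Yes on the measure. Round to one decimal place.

37.7%

Each respondent's weight = sampled/responded in their class; summing within a class gives n_sampled, so:
  mail: 280 × 39.8 = 11,144
  landline: 300 × 23 = 6900
  web: 160 × 49.7 = 7952
  mobile: 280 × 53.6 = 15,008
  app: 200 × 25.2 = 5040
Adjusted estimate = 46,044 / 1,220 = 37.741 → 37.7%.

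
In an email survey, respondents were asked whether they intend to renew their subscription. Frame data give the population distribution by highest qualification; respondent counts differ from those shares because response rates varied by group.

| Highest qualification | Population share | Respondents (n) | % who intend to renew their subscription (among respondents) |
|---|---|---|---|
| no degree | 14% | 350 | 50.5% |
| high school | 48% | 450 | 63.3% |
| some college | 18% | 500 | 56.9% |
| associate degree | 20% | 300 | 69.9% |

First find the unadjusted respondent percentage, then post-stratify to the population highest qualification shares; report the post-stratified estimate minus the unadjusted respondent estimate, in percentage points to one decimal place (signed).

Naive respondent-only estimate (weights = respondent counts):
  (350/1600)×50.5 + (450/1600)×63.3 + (500/1600)×56.9 + (300/1600)×69.9 = 59.7375%
Reweighting by population highest qualification shares:
  0.14×50.5 + 0.48×63.3 + 0.18×56.9 + 0.2×69.9 = 61.676%
Difference = 61.676 − 59.7375 = 1.9385 pp.

+1.9 percentage points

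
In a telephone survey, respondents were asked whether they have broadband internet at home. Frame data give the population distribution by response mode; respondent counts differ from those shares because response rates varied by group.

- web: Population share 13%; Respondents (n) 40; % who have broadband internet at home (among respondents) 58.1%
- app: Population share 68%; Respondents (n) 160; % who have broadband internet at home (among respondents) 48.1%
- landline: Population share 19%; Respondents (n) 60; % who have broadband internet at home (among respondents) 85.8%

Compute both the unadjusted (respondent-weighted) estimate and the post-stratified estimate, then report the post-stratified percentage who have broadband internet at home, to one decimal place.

Without adjustment, the pooled respondent share is:
  (40/260)×58.1 + (160/260)×48.1 + (60/260)×85.8 = 58.3385%
Post-stratified estimate weights by population shares:
  0.13×58.1 + 0.68×48.1 + 0.19×85.8 = 56.563%

56.6%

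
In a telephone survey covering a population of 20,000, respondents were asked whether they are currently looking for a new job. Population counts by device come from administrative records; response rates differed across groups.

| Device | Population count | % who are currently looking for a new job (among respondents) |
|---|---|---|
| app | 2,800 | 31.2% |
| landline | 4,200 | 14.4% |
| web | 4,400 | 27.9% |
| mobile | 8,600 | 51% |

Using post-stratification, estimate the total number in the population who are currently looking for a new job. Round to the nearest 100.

Apply each group's respondent rate to its population count:
  app: 2,800 × 31.2% = 873.6
  landline: 4,200 × 14.4% = 604.8
  web: 4,400 × 27.9% = 1227.6
  mobile: 8,600 × 51% = 4386
Estimated total = 7092 → 7,100.

7,100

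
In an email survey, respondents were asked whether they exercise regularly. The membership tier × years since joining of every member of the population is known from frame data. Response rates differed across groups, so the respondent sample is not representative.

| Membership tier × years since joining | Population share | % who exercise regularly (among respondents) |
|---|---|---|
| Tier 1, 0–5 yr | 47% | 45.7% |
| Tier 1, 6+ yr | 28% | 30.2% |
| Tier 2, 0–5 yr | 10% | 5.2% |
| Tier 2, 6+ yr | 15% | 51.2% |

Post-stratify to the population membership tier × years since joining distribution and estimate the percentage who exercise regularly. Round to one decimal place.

38.1%

Each cell contributes population-share × respondent value:
  Tier 1, 0–5 yr: 0.47 × 45.7 = 21.479
  Tier 1, 6+ yr: 0.28 × 30.2 = 8.456
  Tier 2, 0–5 yr: 0.1 × 5.2 = 0.52
  Tier 2, 6+ yr: 0.15 × 51.2 = 7.68
Post-stratified estimate = 38.135 → 38.1%.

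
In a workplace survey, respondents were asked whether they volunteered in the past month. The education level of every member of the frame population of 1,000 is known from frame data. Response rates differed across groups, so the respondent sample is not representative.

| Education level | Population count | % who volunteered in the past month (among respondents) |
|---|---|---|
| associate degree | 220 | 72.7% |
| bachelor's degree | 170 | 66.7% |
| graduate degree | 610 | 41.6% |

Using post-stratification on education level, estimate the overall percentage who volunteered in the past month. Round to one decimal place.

Weight each group's respondent value by its population share:
  associate degree: (220/1,000) × 72.7 = 15.994
  bachelor's degree: (170/1,000) × 66.7 = 11.339
  graduate degree: (610/1,000) × 41.6 = 25.376
Post-stratified estimate = 52.709 → 52.7%.

52.7%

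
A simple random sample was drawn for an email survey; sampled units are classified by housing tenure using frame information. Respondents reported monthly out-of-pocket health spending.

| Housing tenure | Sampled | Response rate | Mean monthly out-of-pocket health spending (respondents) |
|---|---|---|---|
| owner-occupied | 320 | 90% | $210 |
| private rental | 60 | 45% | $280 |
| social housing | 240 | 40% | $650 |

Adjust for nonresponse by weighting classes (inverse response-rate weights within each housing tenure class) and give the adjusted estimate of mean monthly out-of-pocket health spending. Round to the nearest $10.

$390

With weight = n_sampled/n_responded per class, the weighted class total is n_sampled:
  owner-occupied: 320 × 210 = 67,200
  private rental: 60 × 280 = 16,800
  social housing: 240 × 650 = 156,000
Adjusted estimate = 240,000 / 620 = 387.097 → $390.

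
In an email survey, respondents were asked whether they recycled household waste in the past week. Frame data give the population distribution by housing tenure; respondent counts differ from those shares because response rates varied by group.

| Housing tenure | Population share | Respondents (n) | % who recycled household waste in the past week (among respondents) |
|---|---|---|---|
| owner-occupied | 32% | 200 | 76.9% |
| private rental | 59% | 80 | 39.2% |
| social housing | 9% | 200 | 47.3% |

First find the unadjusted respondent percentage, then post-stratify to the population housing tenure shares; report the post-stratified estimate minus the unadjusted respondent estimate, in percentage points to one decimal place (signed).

-6.3 percentage points

Naive respondent-only estimate (weights = respondent counts):
  (200/480)×76.9 + (80/480)×39.2 + (200/480)×47.3 = 58.2833%
Post-stratified estimate weights by population shares:
  0.32×76.9 + 0.59×39.2 + 0.09×47.3 = 51.993%
Difference = 51.993 − 58.2833 = -6.2903 pp.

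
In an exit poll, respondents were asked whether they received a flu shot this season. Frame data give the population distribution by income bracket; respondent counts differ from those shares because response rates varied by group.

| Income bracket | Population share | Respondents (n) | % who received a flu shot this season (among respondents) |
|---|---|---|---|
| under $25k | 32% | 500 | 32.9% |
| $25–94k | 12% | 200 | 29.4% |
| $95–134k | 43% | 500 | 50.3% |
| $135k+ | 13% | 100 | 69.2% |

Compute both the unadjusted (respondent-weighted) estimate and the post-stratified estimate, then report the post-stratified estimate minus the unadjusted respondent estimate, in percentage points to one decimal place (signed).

Without adjustment, the pooled respondent share is:
  (500/1300)×32.9 + (200/1300)×29.4 + (500/1300)×50.3 + (100/1300)×69.2 = 41.8462%
Reweighting by population income bracket shares:
  0.32×32.9 + 0.12×29.4 + 0.43×50.3 + 0.13×69.2 = 44.681%
Difference = 44.681 − 41.8462 = 2.8348 pp.

+2.8 percentage points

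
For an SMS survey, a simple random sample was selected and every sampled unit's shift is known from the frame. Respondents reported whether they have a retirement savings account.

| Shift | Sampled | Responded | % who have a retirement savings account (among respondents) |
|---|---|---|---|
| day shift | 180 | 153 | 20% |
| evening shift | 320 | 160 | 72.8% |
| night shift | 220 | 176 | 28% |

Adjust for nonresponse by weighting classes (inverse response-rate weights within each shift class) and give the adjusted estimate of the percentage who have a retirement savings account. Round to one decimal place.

Class response rates: day shift 153/180 = 85%, evening shift 160/320 = 50%, night shift 176/220 = 80%.
With weight = n_sampled/n_responded per class, the weighted class total is n_sampled:
  day shift: 180 × 20 = 3600
  evening shift: 320 × 72.8 = 23,296
  night shift: 220 × 28 = 6160
Adjusted estimate = 33,056 / 720 = 45.9111 → 45.9%.

45.9%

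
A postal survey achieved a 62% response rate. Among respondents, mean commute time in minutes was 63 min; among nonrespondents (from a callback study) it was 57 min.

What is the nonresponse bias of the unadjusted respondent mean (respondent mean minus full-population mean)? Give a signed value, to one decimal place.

+2.3

Nonresponse fraction = 1 − 0.62 = 0.38.
Bias = (nonresponse fraction) × (respondent mean − nonrespondent mean)
     = 0.38 × (63 − 57) = 0.38 × 6 = 2.28.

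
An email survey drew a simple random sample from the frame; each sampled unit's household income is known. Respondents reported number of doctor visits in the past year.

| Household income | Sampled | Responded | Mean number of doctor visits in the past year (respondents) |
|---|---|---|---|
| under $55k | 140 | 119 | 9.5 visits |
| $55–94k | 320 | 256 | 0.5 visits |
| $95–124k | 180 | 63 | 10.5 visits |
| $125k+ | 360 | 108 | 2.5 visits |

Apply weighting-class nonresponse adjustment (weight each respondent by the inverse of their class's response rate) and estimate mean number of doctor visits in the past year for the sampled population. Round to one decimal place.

Response rates by class: under $55k 119/140 = 85%, $55–94k 256/320 = 80%, $95–124k 63/180 = 35%, $125k+ 108/360 = 30%.
Inverse-response-rate weighting restores each class to its sampled count, so class totals weight by n_sampled:
  under $55k: 140 × 9.5 = 1330
  $55–94k: 320 × 0.5 = 160
  $95–124k: 180 × 10.5 = 1890
  $125k+: 360 × 2.5 = 900
Adjusted estimate = 4280 / 1,000 = 4.28 → 4.3.

4.3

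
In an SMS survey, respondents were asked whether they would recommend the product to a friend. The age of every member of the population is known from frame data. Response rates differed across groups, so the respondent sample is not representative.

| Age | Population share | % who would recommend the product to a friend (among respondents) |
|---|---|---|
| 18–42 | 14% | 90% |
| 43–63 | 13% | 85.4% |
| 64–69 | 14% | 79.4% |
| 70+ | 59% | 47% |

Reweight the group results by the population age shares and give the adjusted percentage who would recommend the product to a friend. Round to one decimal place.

62.5%

Reweight to the known age distribution:
  18–42: 0.14 × 90 = 12.6
  43–63: 0.13 × 85.4 = 11.102
  64–69: 0.14 × 79.4 = 11.116
  70+: 0.59 × 47 = 27.73
Post-stratified estimate = 62.548 → 62.5%.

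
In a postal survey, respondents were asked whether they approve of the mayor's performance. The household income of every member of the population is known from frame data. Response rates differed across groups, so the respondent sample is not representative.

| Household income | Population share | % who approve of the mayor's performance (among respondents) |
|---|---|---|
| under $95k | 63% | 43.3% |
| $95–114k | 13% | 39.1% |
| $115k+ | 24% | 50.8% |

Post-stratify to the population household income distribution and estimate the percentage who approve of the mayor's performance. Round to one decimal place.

Each cell contributes population-share × respondent value:
  under $95k: 0.63 × 43.3 = 27.279
  $95–114k: 0.13 × 39.1 = 5.083
  $115k+: 0.24 × 50.8 = 12.192
Post-stratified estimate = 44.554 → 44.6%.

44.6%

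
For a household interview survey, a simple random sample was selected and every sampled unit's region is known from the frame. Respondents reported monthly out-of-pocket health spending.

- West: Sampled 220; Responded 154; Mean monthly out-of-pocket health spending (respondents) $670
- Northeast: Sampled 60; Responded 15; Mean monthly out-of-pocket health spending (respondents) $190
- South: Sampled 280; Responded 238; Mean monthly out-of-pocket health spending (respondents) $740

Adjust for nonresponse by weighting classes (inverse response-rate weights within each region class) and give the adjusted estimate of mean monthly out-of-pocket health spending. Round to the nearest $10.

$650

Response rates by class: West 154/220 = 70%, Northeast 15/60 = 25%, South 238/280 = 85%.
Inverse-response-rate weighting restores each class to its sampled count, so class totals weight by n_sampled:
  West: 220 × 670 = 147,400
  Northeast: 60 × 190 = 11,400
  South: 280 × 740 = 207,200
Adjusted estimate = 366,000 / 560 = 653.571 → $650.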